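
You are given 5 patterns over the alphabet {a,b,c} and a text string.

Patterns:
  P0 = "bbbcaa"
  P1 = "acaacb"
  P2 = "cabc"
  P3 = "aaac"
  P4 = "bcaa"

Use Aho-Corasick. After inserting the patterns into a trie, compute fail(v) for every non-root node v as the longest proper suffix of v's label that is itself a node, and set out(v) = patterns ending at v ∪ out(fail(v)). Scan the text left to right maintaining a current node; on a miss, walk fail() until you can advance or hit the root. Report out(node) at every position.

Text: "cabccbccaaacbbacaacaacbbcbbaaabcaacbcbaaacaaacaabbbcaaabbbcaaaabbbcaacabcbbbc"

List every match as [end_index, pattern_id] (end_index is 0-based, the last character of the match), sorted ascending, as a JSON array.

Build:
Trie (insert patterns):
  n0 'ε': a→7 b→1 c→13
  n1 'b': b→2 c→20
  n2 'bb': b→3
  n3 'bbb': c→4
  n4 'bbbc': a→5
  n5 'bbbca': a→6
  n6 'bbbcaa': ·  [P0 ends]
  n7 'a': a→17 c→8
  n8 'ac': a→9
  n9 'aca': a→10
  n10 'acaa': c→11
  n11 'acaac': b→12
  n12 'acaacb': ·  [P1 ends]
  n13 'c': a→14
  n14 'ca': b→15
  n15 'cab': c→16
  n16 'cabc': ·  [P2 ends]
  n17 'aa': a→18
  n18 'aaa': c→19
  n19 'aaac': ·  [P3 ends]
  n20 'bc': a→21
  n21 'bca': a→22
  n22 'bcaa': ·  [P4 ends]

Failure links (BFS by depth):
  fail(1) 'b': from fail(0)=0 chase 'b': 0 ⇒ 0;  out=∅∪out(0)=∅
  fail(7) 'a': from fail(0)=0 chase 'a': 0 ⇒ 0;  out=∅∪out(0)=∅
  fail(13) 'c': from fail(0)=0 chase 'c': 0 ⇒ 0;  out=∅∪out(0)=∅
  fail(2) 'bb': from fail(1)=0 chase 'b': 0 ⇒ 1;  out=∅∪out(1)=∅
  fail(8) 'ac': from fail(7)=0 chase 'c': 0 ⇒ 13;  out=∅∪out(13)=∅
  fail(14) 'ca': from fail(13)=0 chase 'a': 0 ⇒ 7;  out=∅∪out(7)=∅
  fail(17) 'aa': from fail(7)=0 chase 'a': 0 ⇒ 7;  out=∅∪out(7)=∅
  fail(20) 'bc': from fail(1)=0 chase 'c': 0 ⇒ 13;  out=∅∪out(13)=∅
  fail(3) 'bbb': from fail(2)=1 chase 'b': 1 ⇒ 2;  out=∅∪out(2)=∅
  fail(9) 'aca': from fail(8)=13 chase 'a': 13 ⇒ 14;  out=∅∪out(14)=∅
  fail(15) 'cab': from fail(14)=7 chase 'b': 7→0 ⇒ 1;  out=∅∪out(1)=∅
  fail(18) 'aaa': from fail(17)=7 chase 'a': 7 ⇒ 17;  out=∅∪out(17)=∅
  fail(21) 'bca': from fail(20)=13 chase 'a': 13 ⇒ 14;  out=∅∪out(14)=∅
  fail(4) 'bbbc': from fail(3)=2 chase 'c': 2→1 ⇒ 20;  out=∅∪out(20)=∅
  fail(10) 'acaa': from fail(9)=14 chase 'a': 14→7 ⇒ 17;  out=∅∪out(17)=∅
  fail(16) 'cabc': from fail(15)=1 chase 'c': 1 ⇒ 20;  out={2}∪out(20)={2}
  fail(19) 'aaac': from fail(18)=17 chase 'c': 17→7 ⇒ 8;  out={3}∪out(8)={3}
  fail(22) 'bcaa': from fail(21)=14 chase 'a': 14→7 ⇒ 17;  out={4}∪out(17)={4}
  fail(5) 'bbbca': from fail(4)=20 chase 'a': 20 ⇒ 21;  out=∅∪out(21)=∅
  fail(11) 'acaac': from fail(10)=17 chase 'c': 17→7 ⇒ 8;  out=∅∪out(8)=∅
  fail(6) 'bbbcaa': from fail(5)=21 chase 'a': 21 ⇒ 22;  out={0}∪out(22)={0,4}
  fail(12) 'acaacb': from fail(11)=8 chase 'b': 8→13→0 ⇒ 1;  out={1}∪out(1)={1}

Scan:
i=0 'c': node 0→13
i=1 'a': node 13→14
i=2 'b': node 14→15
i=3 'c': node 15→16  → match P2@[0:3]
i=4 'c': node 16→13 (via fail)
i=5 'b': node 13→1 (via fail)
i=6 'c': node 1→20
i=7 'c': node 20→13 (via fail)
i=8 'a': node 13→14
i=9 'a': node 14→17 (via fail)
i=10 'a': node 17→18
i=11 'c': node 18→19  → match P3@[8:11]
i=12 'b': node 19→1 (via fail)
i=13 'b': node 1→2
i=14 'a': node 2→7 (via fail)
i=15 'c': node 7→8
i=16 'a': node 8→9
i=17 'a': node 9→10
i=18 'c': node 10→11
i=19 'a': node 11→9 (via fail)
i=20 'a': node 9→10
i=21 'c': node 10→11
i=22 'b': node 11→12  → match P1@[17:22]
i=23 'b': node 12→2 (via fail)
i=24 'c': node 2→20 (via fail)
i=25 'b': node 20→1 (via fail)
i=26 'b': node 1→2
i=27 'a': node 2→7 (via fail)
i=28 'a': node 7→17
i=29 'a': node 17→18
i=30 'b': node 18→1 (via fail)
i=31 'c': node 1→20
i=32 'a': node 20→21
i=33 'a': node 21→22  → match P4@[30:33]
i=34 'c': node 22→8 (via fail)
i=35 'b': node 8→1 (via fail)
i=36 'c': node 1→20
i=37 'b': node 20→1 (via fail)
i=38 'a': node 1→7 (via fail)
i=39 'a': node 7→17
i=40 'a': node 17→18
i=41 'c': node 18→19  → match P3@[38:41]
i=42 'a': node 19→9 (via fail)
i=43 'a': node 9→10
i=44 'a': node 10→18 (via fail)
i=45 'c': node 18→19  → match P3@[42:45]
i=46 'a': node 19→9 (via fail)
i=47 'a': node 9→10
i=48 'b': node 10→1 (via fail)
i=49 'b': node 1→2
i=50 'b': node 2→3
i=51 'c': node 3→4
i=52 'a': node 4→5
i=53 'a': node 5→6  → match P0@[48:53],P4@[50:53]
i=54 'a': node 6→18 (via fail)
i=55 'b': node 18→1 (via fail)
i=56 'b': node 1→2
i=57 'b': node 2→3
i=58 'c': node 3→4
i=59 'a': node 4→5
i=60 'a': node 5→6  → match P0@[55:60],P4@[57:60]
i=61 'a': node 6→18 (via fail)
i=62 'a': node 18→18 (via fail)
i=63 'b': node 18→1 (via fail)
i=64 'b': node 1→2
i=65 'b': node 2→3
i=66 'c': node 3→4
i=67 'a': node 4→5
i=68 'a': node 5→6  → match P0@[63:68],P4@[65:68]
i=69 'c': node 6→8 (via fail)
i=70 'a': node 8→9
i=71 'b': node 9→15 (via fail)
i=72 'c': node 15→16  → match P2@[69:72]
i=73 'b': node 16→1 (via fail)
i=74 'b': node 1→2
i=75 'b': node 2→3
i=76 'c': node 3→4

Result: [[3,2],[11,3],[22,1],[33,4],[41,3],[45,3],[53,0],[53,4],[60,0],[60,4],[68,0],[68,4],[72,2]]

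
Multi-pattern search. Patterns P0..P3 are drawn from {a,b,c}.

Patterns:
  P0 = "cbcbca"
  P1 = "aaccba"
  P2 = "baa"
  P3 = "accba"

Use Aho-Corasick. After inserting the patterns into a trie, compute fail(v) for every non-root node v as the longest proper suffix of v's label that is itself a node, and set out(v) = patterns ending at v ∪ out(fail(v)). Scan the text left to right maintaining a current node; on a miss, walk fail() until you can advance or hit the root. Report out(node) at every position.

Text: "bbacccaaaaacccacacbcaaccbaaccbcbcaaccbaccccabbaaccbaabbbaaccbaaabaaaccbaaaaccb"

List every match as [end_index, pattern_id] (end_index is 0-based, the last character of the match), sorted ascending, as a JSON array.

Construct AC machine:
Trie (insert patterns):
  n0 'ε': a→7 b→13 c→1
  n1 'c': b→2
  n2 'cb': c→3
  n3 'cbc': b→4
  n4 'cbcb': c→5
  n5 'cbcbc': a→6
  n6 'cbcbca': ·  [P0 ends]
  n7 'a': a→8 c→16
  n8 'aa': c→9
  n9 'aac': c→10
  n10 'aacc': b→11
  n11 'aaccb': a→12
  n12 'aaccba': ·  [P1 ends]
  n13 'b': a→14
  n14 'ba': a→15
  n15 'baa': ·  [P2 ends]
  n16 'ac': c→17
  n17 'acc': b→18
  n18 'accb': a→19
  n19 'accba': ·  [P3 ends]

Failure links (BFS by depth):
  fail(1) 'c': from fail(0)=0 chase 'c': 0 ⇒ 0;  out=∅∪out(0)=∅
  fail(7) 'a': from fail(0)=0 chase 'a': 0 ⇒ 0;  out=∅∪out(0)=∅
  fail(13) 'b': from fail(0)=0 chase 'b': 0 ⇒ 0;  out=∅∪out(0)=∅
  fail(2) 'cb': from fail(1)=0 chase 'b': 0 ⇒ 13;  out=∅∪out(13)=∅
  fail(8) 'aa': from fail(7)=0 chase 'a': 0 ⇒ 7;  out=∅∪out(7)=∅
  fail(14) 'ba': from fail(13)=0 chase 'a': 0 ⇒ 7;  out=∅∪out(7)=∅
  fail(16) 'ac': from fail(7)=0 chase 'c': 0 ⇒ 1;  out=∅∪out(1)=∅
  fail(3) 'cbc': from fail(2)=13 chase 'c': 13→0 ⇒ 1;  out=∅∪out(1)=∅
  fail(9) 'aac': from fail(8)=7 chase 'c': 7 ⇒ 16;  out=∅∪out(16)=∅
  fail(15) 'baa': from fail(14)=7 chase 'a': 7 ⇒ 8;  out={2}∪out(8)={2}
  fail(17) 'acc': from fail(16)=1 chase 'c': 1→0 ⇒ 1;  out=∅∪out(1)=∅
  fail(4) 'cbcb': from fail(3)=1 chase 'b': 1 ⇒ 2;  out=∅∪out(2)=∅
  fail(10) 'aacc': from fail(9)=16 chase 'c': 16 ⇒ 17;  out=∅∪out(17)=∅
  fail(18) 'accb': from fail(17)=1 chase 'b': 1 ⇒ 2;  out=∅∪out(2)=∅
  fail(5) 'cbcbc': from fail(4)=2 chase 'c': 2 ⇒ 3;  out=∅∪out(3)=∅
  fail(11) 'aaccb': from fail(10)=17 chase 'b': 17 ⇒ 18;  out=∅∪out(18)=∅
  fail(19) 'accba': from fail(18)=2 chase 'a': 2→13 ⇒ 14;  out={3}∪out(14)={3}
  fail(6) 'cbcbca': from fail(5)=3 chase 'a': 3→1→0 ⇒ 7;  out={0}∪out(7)={0}
  fail(12) 'aaccba': from fail(11)=18 chase 'a': 18 ⇒ 19;  out={1}∪out(19)={1,3}

Scan:
i=0 'b': node 0→13
i=1 'b': node 13→13 ·f
i=2 'a': node 13→14
i=3 'c': node 14→16 ·f
i=4 'c': node 16→17
i=5 'c': node 17→1 ·f
i=6 'a': node 1→7 ·f
i=7 'a': node 7→8
i=8 'a': node 8→8 ·f
i=9 'a': node 8→8 ·f
i=10 'a': node 8→8 ·f
i=11 'c': node 8→9
i=12 'c': node 9→10
i=13 'c': node 10→1 ·f
i=14 'a': node 1→7 ·f
i=15 'c': node 7→16
i=16 'a': node 16→7 ·f
i=17 'c': node 7→16
i=18 'b': node 16→2 ·f
i=19 'c': node 2→3
i=20 'a': node 3→7 ·f
i=21 'a': node 7→8
i=22 'c': node 8→9
i=23 'c': node 9→10
i=24 'b': node 10→11
i=25 'a': node 11→12  ** P1@[20:25],P3@[21:25]
i=26 'a': node 12→15 ·f  ** P2@[24:26]
i=27 'c': node 15→9 ·f
i=28 'c': node 9→10
i=29 'b': node 10→11
i=30 'c': node 11→3 ·f
i=31 'b': node 3→4
i=32 'c': node 4→5
i=33 'a': node 5→6  ** P0@[28:33]
i=34 'a': node 6→8 ·f
i=35 'c': node 8→9
i=36 'c': node 9→10
i=37 'b': node 10→11
i=38 'a': node 11→12  ** P1@[33:38],P3@[34:38]
i=39 'c': node 12→16 ·f
i=40 'c': node 16→17
i=41 'c': node 17→1 ·f
i=42 'c': node 1→1 ·f
i=43 'a': node 1→7 ·f
i=44 'b': node 7→13 ·f
i=45 'b': node 13→13 ·f
i=46 'a': node 13→14
i=47 'a': node 14→15  ** P2@[45:47]
i=48 'c': node 15→9 ·f
i=49 'c': node 9→10
i=50 'b': node 10→11
i=51 'a': node 11→12  ** P1@[46:51],P3@[47:51]
i=52 'a': node 12→15 ·f  ** P2@[50:52]
i=53 'b': node 15→13 ·f
i=54 'b': node 13→13 ·f
i=55 'b': node 13→13 ·f
i=56 'a': node 13→14
i=57 'a': node 14→15  ** P2@[55:57]
i=58 'c': node 15→9 ·f
i=59 'c': node 9→10
i=60 'b': node 10→11
i=61 'a': node 11→12  ** P1@[56:61],P3@[57:61]
i=62 'a': node 12→15 ·f  ** P2@[60:62]
i=63 'a': node 15→8 ·f
i=64 'b': node 8→13 ·f
i=65 'a': node 13→14
i=66 'a': node 14→15  ** P2@[64:66]
i=67 'a': node 15→8 ·f
i=68 'c': node 8→9
i=69 'c': node 9→10
i=70 'b': node 10→11
i=71 'a': node 11→12  ** P1@[66:71],P3@[67:71]
i=72 'a': node 12→15 ·f  ** P2@[70:72]
i=73 'a': node 15→8 ·f
i=74 'a': node 8→8 ·f
i=75 'c': node 8→9
i=76 'c': node 9→10
i=77 'b': node 10→11

Result: [[25,1],[25,3],[26,2],[33,0],[38,1],[38,3],[47,2],[51,1],[51,3],[52,2],[57,2],[61,1],[61,3],[62,2],[66,2],[71,1],[71,3],[72,2]]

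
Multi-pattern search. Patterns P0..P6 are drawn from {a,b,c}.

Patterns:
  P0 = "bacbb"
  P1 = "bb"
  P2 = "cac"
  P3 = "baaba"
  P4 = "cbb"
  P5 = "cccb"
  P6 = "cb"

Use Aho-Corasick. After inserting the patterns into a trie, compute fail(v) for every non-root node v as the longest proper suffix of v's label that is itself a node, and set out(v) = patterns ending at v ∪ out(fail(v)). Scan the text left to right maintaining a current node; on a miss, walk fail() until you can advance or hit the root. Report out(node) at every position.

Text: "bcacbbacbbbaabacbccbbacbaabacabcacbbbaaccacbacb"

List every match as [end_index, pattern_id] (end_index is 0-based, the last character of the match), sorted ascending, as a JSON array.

Build:
Trie (insert patterns):
  0='ε' goto b→1 c→7
  1='b' goto a→2 b→6
  2='ba' goto a→10 c→3
  3='bac' goto b→4
  4='bacb' goto b→5
  5='bacbb' goto ·  ←P0
  6='bb' goto ·  ←P1
  7='c' goto a→8 b→13 c→15
  8='ca' goto c→9
  9='cac' goto ·  ←P2
  10='baa' goto b→11
  11='baab' goto a→12
  12='baaba' goto ·  ←P3
  13='cb' goto b→14  ←P6
  14='cbb' goto ·  ←P4
  15='cc' goto c→16
  16='ccc' goto b→17
  17='cccb' goto ·  ←P5

BFS fail/out derivation:
  fail(1) 'b': from fail(0)=0 chase 'b': 0 ⇒ 0;  out=∅∪out(0)=∅
  fail(7) 'c': from fail(0)=0 chase 'c': 0 ⇒ 0;  out=∅∪out(0)=∅
  fail(2) 'ba': from fail(1)=0 chase 'a': 0 ⇒ 0;  out=∅∪out(0)=∅
  fail(6) 'bb': from fail(1)=0 chase 'b': 0 ⇒ 1;  out={1}∪out(1)={1}
  fail(8) 'ca': from fail(7)=0 chase 'a': 0 ⇒ 0;  out=∅∪out(0)=∅
  fail(13) 'cb': from fail(7)=0 chase 'b': 0 ⇒ 1;  out={6}∪out(1)={6}
  fail(15) 'cc': from fail(7)=0 chase 'c': 0 ⇒ 7;  out=∅∪out(7)=∅
  fail(3) 'bac': from fail(2)=0 chase 'c': 0 ⇒ 7;  out=∅∪out(7)=∅
  fail(9) 'cac': from fail(8)=0 chase 'c': 0 ⇒ 7;  out={2}∪out(7)={2}
  fail(10) 'baa': from fail(2)=0 chase 'a': 0 ⇒ 0;  out=∅∪out(0)=∅
  fail(14) 'cbb': from fail(13)=1 chase 'b': 1 ⇒ 6;  out={4}∪out(6)={1,4}
  fail(16) 'ccc': from fail(15)=7 chase 'c': 7 ⇒ 15;  out=∅∪out(15)=∅
  fail(4) 'bacb': from fail(3)=7 chase 'b': 7 ⇒ 13;  out=∅∪out(13)={6}
  fail(11) 'baab': from fail(10)=0 chase 'b': 0 ⇒ 1;  out=∅∪out(1)=∅
  fail(17) 'cccb': from fail(16)=15 chase 'b': 15→7 ⇒ 13;  out={5}∪out(13)={5,6}
  fail(5) 'bacbb': from fail(4)=13 chase 'b': 13 ⇒ 14;  out={0}∪out(14)={0,1,4}
  fail(12) 'baaba': from fail(11)=1 chase 'a': 1 ⇒ 2;  out={3}∪out(2)={3}

Run:
pos 0 'b': at 1
pos 1 'c': at 7 ·f
pos 2 'a': at 8
pos 3 'c': at 9  emit P2@[1:3]
pos 4 'b': at 13 ·f  emit P6@[3:4]
pos 5 'b': at 14  emit P1@[4:5],P4@[3:5]
pos 6 'a': at 2 ·f
pos 7 'c': at 3
pos 8 'b': at 4  emit P6@[7:8]
pos 9 'b': at 5  emit P0@[5:9],P1@[8:9],P4@[7:9]
pos 10 'b': at 6 ·f  emit P1@[9:10]
pos 11 'a': at 2 ·f
pos 12 'a': at 10
pos 13 'b': at 11
pos 14 'a': at 12  emit P3@[10:14]
pos 15 'c': at 3 ·f
pos 16 'b': at 4  emit P6@[15:16]
pos 17 'c': at 7 ·f
pos 18 'c': at 15
pos 19 'b': at 13 ·f  emit P6@[18:19]
pos 20 'b': at 14  emit P1@[19:20],P4@[18:20]
pos 21 'a': at 2 ·f
pos 22 'c': at 3
pos 23 'b': at 4  emit P6@[22:23]
pos 24 'a': at 2 ·f
pos 25 'a': at 10
pos 26 'b': at 11
pos 27 'a': at 12  emit P3@[23:27]
pos 28 'c': at 3 ·f
pos 29 'a': at 8 ·f
pos 30 'b': at 1 ·f
pos 31 'c': at 7 ·f
pos 32 'a': at 8
pos 33 'c': at 9  emit P2@[31:33]
pos 34 'b': at 13 ·f  emit P6@[33:34]
pos 35 'b': at 14  emit P1@[34:35],P4@[33:35]
pos 36 'b': at 6 ·f  emit P1@[35:36]
pos 37 'a': at 2 ·f
pos 38 'a': at 10
pos 39 'c': at 7 ·f
pos 40 'c': at 15
pos 41 'a': at 8 ·f
pos 42 'c': at 9  emit P2@[40:42]
pos 43 'b': at 13 ·f  emit P6@[42:43]
pos 44 'a': at 2 ·f
pos 45 'c': at 3
pos 46 'b': at 4  emit P6@[45:46]

All matches (sorted): [[3,2],[4,6],[5,1],[5,4],[8,6],[9,0],[9,1],[9,4],[10,1],[14,3],[16,6],[19,6],[20,1],[20,4],[23,6],[27,3],[33,2],[34,6],[35,1],[35,4],[36,1],[42,2],[43,6],[46,6]]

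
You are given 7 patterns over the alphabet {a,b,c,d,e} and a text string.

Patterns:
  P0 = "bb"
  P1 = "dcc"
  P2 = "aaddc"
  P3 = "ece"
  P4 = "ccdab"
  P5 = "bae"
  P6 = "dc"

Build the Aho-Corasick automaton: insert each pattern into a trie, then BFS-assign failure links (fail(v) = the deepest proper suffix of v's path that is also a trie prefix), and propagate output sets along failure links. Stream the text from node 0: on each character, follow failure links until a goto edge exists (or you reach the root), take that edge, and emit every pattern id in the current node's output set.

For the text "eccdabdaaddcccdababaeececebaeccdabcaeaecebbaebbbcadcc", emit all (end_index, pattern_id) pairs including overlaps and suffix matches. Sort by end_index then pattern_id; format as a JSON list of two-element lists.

Build:
Trie nodes:
  n0 'ε': a→6 b→1 c→14 d→3 e→11
  n1 'b': a→19 b→2
  n2 'bb': ·  [P0 ends]
  n3 'd': c→4
  n4 'dc': c→5  [P6 ends]
  n5 'dcc': ·  [P1 ends]
  n6 'a': a→7
  n7 'aa': d→8
  n8 'aad': d→9
  n9 'aadd': c→10
  n10 'aaddc': ·  [P2 ends]
  n11 'e': c→12
  n12 'ec': e→13
  n13 'ece': ·  [P3 ends]
  n14 'c': c→15
  n15 'cc': d→16
  n16 'ccd': a→17
  n17 'ccda': b→18
  n18 'ccdab': ·  [P4 ends]
  n19 'ba': e→20
  n20 'bae': ·  [P5 ends]

BFS fail/out derivation:
  n1('b'): parent n0 fail=0; on 'b' 0 → fail=0;  out ∅∪∅=∅
  n3('d'): parent n0 fail=0; on 'd' 0 → fail=0;  out ∅∪∅=∅
  n6('a'): parent n0 fail=0; on 'a' 0 → fail=0;  out ∅∪∅=∅
  n11('e'): parent n0 fail=0; on 'e' 0 → fail=0;  out ∅∪∅=∅
  n14('c'): parent n0 fail=0; on 'c' 0 → fail=0;  out ∅∪∅=∅
  n2('bb'): parent n1 fail=0; on 'b' 0 → fail=1;  out {0}∪∅={0}
  n4('dc'): parent n3 fail=0; on 'c' 0 → fail=14;  out {6}∪∅={6}
  n7('aa'): parent n6 fail=0; on 'a' 0 → fail=6;  out ∅∪∅=∅
  n12('ec'): parent n11 fail=0; on 'c' 0 → fail=14;  out ∅∪∅=∅
  n15('cc'): parent n14 fail=0; on 'c' 0 → fail=14;  out ∅∪∅=∅
  n19('ba'): parent n1 fail=0; on 'a' 0 → fail=6;  out ∅∪∅=∅
  n5('dcc'): parent n4 fail=14; on 'c' 14 → fail=15;  out {1}∪∅={1}
  n8('aad'): parent n7 fail=6; on 'd' 6→0 → fail=3;  out ∅∪∅=∅
  n13('ece'): parent n12 fail=14; on 'e' 14→0 → fail=11;  out {3}∪∅={3}
  n16('ccd'): parent n15 fail=14; on 'd' 14→0 → fail=3;  out ∅∪∅=∅
  n20('bae'): parent n19 fail=6; on 'e' 6→0 → fail=11;  out {5}∪∅={5}
  n9('aadd'): parent n8 fail=3; on 'd' 3→0 → fail=3;  out ∅∪∅=∅
  n17('ccda'): parent n16 fail=3; on 'a' 3→0 → fail=6;  out ∅∪∅=∅
  n10('aaddc'): parent n9 fail=3; on 'c' 3 → fail=4;  out {2}∪{6}={2,6}
  n18('ccdab'): parent n17 fail=6; on 'b' 6→0 → fail=1;  out {4}∪∅={4}

Scan:
i=0 'e': node 0→11
i=1 'c': node 11→12
i=2 'c': node 12→15 ·f
i=3 'd': node 15→16
i=4 'a': node 16→17
i=5 'b': node 17→18  ** P4@[1:5]
i=6 'd': node 18→3 ·f
i=7 'a': node 3→6 ·f
i=8 'a': node 6→7
i=9 'd': node 7→8
i=10 'd': node 8→9
i=11 'c': node 9→10  ** P2@[7:11],P6@[10:11]
i=12 'c': node 10→5 ·f  ** P1@[10:12]
i=13 'c': node 5→15 ·f
i=14 'd': node 15→16
i=15 'a': node 16→17
i=16 'b': node 17→18  ** P4@[12:16]
i=17 'a': node 18→19 ·f
i=18 'b': node 19→1 ·f
i=19 'a': node 1→19
i=20 'e': node 19→20  ** P5@[18:20]
i=21 'e': node 20→11 ·f
i=22 'c': node 11→12
i=23 'e': node 12→13  ** P3@[21:23]
i=24 'c': node 13→12 ·f
i=25 'e': node 12→13  ** P3@[23:25]
i=26 'b': node 13→1 ·f
i=27 'a': node 1→19
i=28 'e': node 19→20  ** P5@[26:28]
i=29 'c': node 20→12 ·f
i=30 'c': node 12→15 ·f
i=31 'd': node 15→16
i=32 'a': node 16→17
i=33 'b': node 17→18  ** P4@[29:33]
i=34 'c': node 18→14 ·f
i=35 'a': node 14→6 ·f
i=36 'e': node 6→11 ·f
i=37 'a': node 11→6 ·f
i=38 'e': node 6→11 ·f
i=39 'c': node 11→12
i=40 'e': node 12→13  ** P3@[38:40]
i=41 'b': node 13→1 ·f
i=42 'b': node 1→2  ** P0@[41:42]
i=43 'a': node 2→19 ·f
i=44 'e': node 19→20  ** P5@[42:44]
i=45 'b': node 20→1 ·f
i=46 'b': node 1→2  ** P0@[45:46]
i=47 'b': node 2→2 ·f  ** P0@[46:47]
i=48 'c': node 2→14 ·f
i=49 'a': node 14→6 ·f
i=50 'd': node 6→3 ·f
i=51 'c': node 3→4  ** P6@[50:51]
i=52 'c': node 4→5  ** P1@[50:52]

Matches: [[5,4],[11,2],[11,6],[12,1],[16,4],[20,5],[23,3],[25,3],[28,5],[33,4],[40,3],[42,0],[44,5],[46,0],[47,0],[51,6],[52,1]]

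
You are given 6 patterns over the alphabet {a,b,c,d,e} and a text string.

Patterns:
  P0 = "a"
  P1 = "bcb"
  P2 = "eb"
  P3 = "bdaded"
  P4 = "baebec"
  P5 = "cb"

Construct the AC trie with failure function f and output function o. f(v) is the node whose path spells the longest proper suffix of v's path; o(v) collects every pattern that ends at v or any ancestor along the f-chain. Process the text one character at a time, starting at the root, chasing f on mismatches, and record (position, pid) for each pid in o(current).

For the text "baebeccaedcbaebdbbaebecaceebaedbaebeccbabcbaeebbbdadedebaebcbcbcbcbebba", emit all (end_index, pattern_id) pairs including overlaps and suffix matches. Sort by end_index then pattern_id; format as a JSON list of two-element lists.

Construct AC machine:
Trie (insert patterns):
  n0 'ε': a→1 b→2 c→17 e→5
  n1 'a': ·  ←P0
  n2 'b': a→12 c→3 d→7
  n3 'bc': b→4
  n4 'bcb': ·  ←P1
  n5 'e': b→6
  n6 'eb': ·  ←P2
  n7 'bd': a→8
  n8 'bda': d→9
  n9 'bdad': e→10
  n10 'bdade': d→11
  n11 'bdaded': ·  ←P3
  n12 'ba': e→13
  n13 'bae': b→14
  n14 'baeb': e→15
  n15 'baebe': c→16
  n16 'baebec': ·  ←P4
  n17 'c': b→18
  n18 'cb': ·  ←P5

BFS fail/out derivation:
  n1('a'): parent n0 fail=0; on 'a' 0 → fail=0;  out {0}∪∅={0}
  n2('b'): parent n0 fail=0; on 'b' 0 → fail=0;  out ∅∪∅=∅
  n5('e'): parent n0 fail=0; on 'e' 0 → fail=0;  out ∅∪∅=∅
  n17('c'): parent n0 fail=0; on 'c' 0 → fail=0;  out ∅∪∅=∅
  n3('bc'): parent n2 fail=0; on 'c' 0 → fail=17;  out ∅∪∅=∅
  n6('eb'): parent n5 fail=0; on 'b' 0 → fail=2;  out {2}∪∅={2}
  n7('bd'): parent n2 fail=0; on 'd' 0 → fail=0;  out ∅∪∅=∅
  n12('ba'): parent n2 fail=0; on 'a' 0 → fail=1;  out ∅∪{0}={0}
  n18('cb'): parent n17 fail=0; on 'b' 0 → fail=2;  out {5}∪∅={5}
  n4('bcb'): parent n3 fail=17; on 'b' 17 → fail=18;  out {1}∪{5}={1,5}
  n8('bda'): parent n7 fail=0; on 'a' 0 → fail=1;  out ∅∪{0}={0}
  n13('bae'): parent n12 fail=1; on 'e' 1→0 → fail=5;  out ∅∪∅=∅
  n9('bdad'): parent n8 fail=1; on 'd' 1→0 → fail=0;  out ∅∪∅=∅
  n14('baeb'): parent n13 fail=5; on 'b' 5 → fail=6;  out ∅∪{2}={2}
  n10('bdade'): parent n9 fail=0; on 'e' 0 → fail=5;  out ∅∪∅=∅
  n15('baebe'): parent n14 fail=6; on 'e' 6→2→0 → fail=5;  out ∅∪∅=∅
  n11('bdaded'): parent n10 fail=5; on 'd' 5→0 → fail=0;  out {3}∪∅={3}
  n16('baebec'): parent n15 fail=5; on 'c' 5→0 → fail=17;  out {4}∪∅={4}

Run:
i=0 'b': node 0→2
i=1 'a': node 2→12  ** P0@[1:1]
i=2 'e': node 12→13
i=3 'b': node 13→14  ** P2@[2:3]
i=4 'e': node 14→15
i=5 'c': node 15→16  ** P4@[0:5]
i=6 'c': node 16→17 ·f
i=7 'a': node 17→1 ·f  ** P0@[7:7]
i=8 'e': node 1→5 ·f
i=9 'd': node 5→0 ·f
i=10 'c': node 0→17
i=11 'b': node 17→18  ** P5@[10:11]
i=12 'a': node 18→12 ·f  ** P0@[12:12]
i=13 'e': node 12→13
i=14 'b': node 13→14  ** P2@[13:14]
i=15 'd': node 14→7 ·f
i=16 'b': node 7→2 ·f
i=17 'b': node 2→2 ·f
i=18 'a': node 2→12  ** P0@[18:18]
i=19 'e': node 12→13
i=20 'b': node 13→14  ** P2@[19:20]
i=21 'e': node 14→15
i=22 'c': node 15→16  ** P4@[17:22]
i=23 'a': node 16→1 ·f  ** P0@[23:23]
i=24 'c': node 1→17 ·f
i=25 'e': node 17→5 ·f
i=26 'e': node 5→5 ·f
i=27 'b': node 5→6  ** P2@[26:27]
i=28 'a': node 6→12 ·f  ** P0@[28:28]
i=29 'e': node 12→13
i=30 'd': node 13→0 ·f
i=31 'b': node 0→2
i=32 'a': node 2→12  ** P0@[32:32]
i=33 'e': node 12→13
i=34 'b': node 13→14  ** P2@[33:34]
i=35 'e': node 14→15
i=36 'c': node 15→16  ** P4@[31:36]
i=37 'c': node 16→17 ·f
i=38 'b': node 17→18  ** P5@[37:38]
i=39 'a': node 18→12 ·f  ** P0@[39:39]
i=40 'b': node 12→2 ·f
i=41 'c': node 2→3
i=42 'b': node 3→4  ** P1@[40:42],P5@[41:42]
i=43 'a': node 4→12 ·f  ** P0@[43:43]
i=44 'e': node 12→13
i=45 'e': node 13→5 ·f
i=46 'b': node 5→6  ** P2@[45:46]
i=47 'b': node 6→2 ·f
i=48 'b': node 2→2 ·f
i=49 'd': node 2→7
i=50 'a': node 7→8  ** P0@[50:50]
i=51 'd': node 8→9
i=52 'e': node 9→10
i=53 'd': node 10→11  ** P3@[48:53]
i=54 'e': node 11→5 ·f
i=55 'b': node 5→6  ** P2@[54:55]
i=56 'a': node 6→12 ·f  ** P0@[56:56]
i=57 'e': node 12→13
i=58 'b': node 13→14  ** P2@[57:58]
i=59 'c': node 14→3 ·f
i=60 'b': node 3→4  ** P1@[58:60],P5@[59:60]
i=61 'c': node 4→3 ·f
i=62 'b': node 3→4  ** P1@[60:62],P5@[61:62]
i=63 'c': node 4→3 ·f
i=64 'b': node 3→4  ** P1@[62:64],P5@[63:64]
i=65 'c': node 4→3 ·f
i=66 'b': node 3→4  ** P1@[64:66],P5@[65:66]
i=67 'e': node 4→5 ·f
i=68 'b': node 5→6  ** P2@[67:68]
i=69 'b': node 6→2 ·f
i=70 'a': node 2→12  ** P0@[70:70]

All matches (sorted): [[1,0],[3,2],[5,4],[7,0],[11,5],[12,0],[14,2],[18,0],[20,2],[22,4],[23,0],[27,2],[28,0],[32,0],[34,2],[36,4],[38,5],[39,0],[42,1],[42,5],[43,0],[46,2],[50,0],[53,3],[55,2],[56,0],[58,2],[60,1],[60,5],[62,1],[62,5],[64,1],[64,5],[66,1],[66,5],[68,2],[70,0]]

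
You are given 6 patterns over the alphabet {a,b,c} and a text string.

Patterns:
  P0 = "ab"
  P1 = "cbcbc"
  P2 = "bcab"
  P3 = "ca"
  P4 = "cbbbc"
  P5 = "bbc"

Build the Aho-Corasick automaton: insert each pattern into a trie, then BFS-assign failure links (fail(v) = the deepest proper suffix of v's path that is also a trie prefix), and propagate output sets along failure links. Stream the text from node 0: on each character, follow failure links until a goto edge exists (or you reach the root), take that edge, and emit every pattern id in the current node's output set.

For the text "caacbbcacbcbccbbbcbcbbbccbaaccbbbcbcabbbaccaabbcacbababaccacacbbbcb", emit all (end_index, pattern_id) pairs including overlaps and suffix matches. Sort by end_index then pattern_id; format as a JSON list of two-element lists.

Construct AC machine:
Trie nodes:
  n0 'ε': a→1 b→8 c→3
  n1 'a': b→2
  n2 'ab': ·  [P0 ends]
  n3 'c': a→12 b→4
  n4 'cb': b→13 c→5
  n5 'cbc': b→6
  n6 'cbcb': c→7
  n7 'cbcbc': ·  [P1 ends]
  n8 'b': b→16 c→9
  n9 'bc': a→10
  n10 'bca': b→11
  n11 'bcab': ·  [P2 ends]
  n12 'ca': ·  [P3 ends]
  n13 'cbb': b→14
  n14 'cbbb': c→15
  n15 'cbbbc': ·  [P4 ends]
  n16 'bb': c→17
  n17 'bbc': ·  [P5 ends]

Failure links (BFS by depth):
  fail(1) 'a': from fail(0)=0 chase 'a': 0 ⇒ 0;  out=∅∪out(0)=∅
  fail(3) 'c': from fail(0)=0 chase 'c': 0 ⇒ 0;  out=∅∪out(0)=∅
  fail(8) 'b': from fail(0)=0 chase 'b': 0 ⇒ 0;  out=∅∪out(0)=∅
  fail(2) 'ab': from fail(1)=0 chase 'b': 0 ⇒ 8;  out={0}∪out(8)={0}
  fail(4) 'cb': from fail(3)=0 chase 'b': 0 ⇒ 8;  out=∅∪out(8)=∅
  fail(9) 'bc': from fail(8)=0 chase 'c': 0 ⇒ 3;  out=∅∪out(3)=∅
  fail(12) 'ca': from fail(3)=0 chase 'a': 0 ⇒ 1;  out={3}∪out(1)={3}
  fail(16) 'bb': from fail(8)=0 chase 'b': 0 ⇒ 8;  out=∅∪out(8)=∅
  fail(5) 'cbc': from fail(4)=8 chase 'c': 8 ⇒ 9;  out=∅∪out(9)=∅
  fail(10) 'bca': from fail(9)=3 chase 'a': 3 ⇒ 12;  out=∅∪out(12)={3}
  fail(13) 'cbb': from fail(4)=8 chase 'b': 8 ⇒ 16;  out=∅∪out(16)=∅
  fail(17) 'bbc': from fail(16)=8 chase 'c': 8 ⇒ 9;  out={5}∪out(9)={5}
  fail(6) 'cbcb': from fail(5)=9 chase 'b': 9→3 ⇒ 4;  out=∅∪out(4)=∅
  fail(11) 'bcab': from fail(10)=12 chase 'b': 12→1 ⇒ 2;  out={2}∪out(2)={0,2}
  fail(14) 'cbbb': from fail(13)=16 chase 'b': 16→8 ⇒ 16;  out=∅∪out(16)=∅
  fail(7) 'cbcbc': from fail(6)=4 chase 'c': 4 ⇒ 5;  out={1}∪out(5)={1}
  fail(15) 'cbbbc': from fail(14)=16 chase 'c': 16 ⇒ 17;  out={4}∪out(17)={4,5}

Text stream:
pos 0 'c': at 3
pos 1 'a': at 12  ** P3@[0:1]
pos 2 'a': at 1 ·f
pos 3 'c': at 3 ·f
pos 4 'b': at 4
pos 5 'b': at 13
pos 6 'c': at 17 ·f  ** P5@[4:6]
pos 7 'a': at 10 ·f  ** P3@[6:7]
pos 8 'c': at 3 ·f
pos 9 'b': at 4
pos 10 'c': at 5
pos 11 'b': at 6
pos 12 'c': at 7  ** P1@[8:12]
pos 13 'c': at 3 ·f
pos 14 'b': at 4
pos 15 'b': at 13
pos 16 'b': at 14
pos 17 'c': at 15  ** P4@[13:17],P5@[15:17]
pos 18 'b': at 4 ·f
pos 19 'c': at 5
pos 20 'b': at 6
pos 21 'b': at 13 ·f
pos 22 'b': at 14
pos 23 'c': at 15  ** P4@[19:23],P5@[21:23]
pos 24 'c': at 3 ·f
pos 25 'b': at 4
pos 26 'a': at 1 ·f
pos 27 'a': at 1 ·f
pos 28 'c': at 3 ·f
pos 29 'c': at 3 ·f
pos 30 'b': at 4
pos 31 'b': at 13
pos 32 'b': at 14
pos 33 'c': at 15  ** P4@[29:33],P5@[31:33]
pos 34 'b': at 4 ·f
pos 35 'c': at 5
pos 36 'a': at 10 ·f  ** P3@[35:36]
pos 37 'b': at 11  ** P0@[36:37],P2@[34:37]
pos 38 'b': at 16 ·f
pos 39 'b': at 16 ·f
pos 40 'a': at 1 ·f
pos 41 'c': at 3 ·f
pos 42 'c': at 3 ·f
pos 43 'a': at 12  ** P3@[42:43]
pos 44 'a': at 1 ·f
pos 45 'b': at 2  ** P0@[44:45]
pos 46 'b': at 16 ·f
pos 47 'c': at 17  ** P5@[45:47]
pos 48 'a': at 10 ·f  ** P3@[47:48]
pos 49 'c': at 3 ·f
pos 50 'b': at 4
pos 51 'a': at 1 ·f
pos 52 'b': at 2  ** P0@[51:52]
pos 53 'a': at 1 ·f
pos 54 'b': at 2  ** P0@[53:54]
pos 55 'a': at 1 ·f
pos 56 'c': at 3 ·f
pos 57 'c': at 3 ·f
pos 58 'a': at 12  ** P3@[57:58]
pos 59 'c': at 3 ·f
pos 60 'a': at 12  ** P3@[59:60]
pos 61 'c': at 3 ·f
pos 62 'b': at 4
pos 63 'b': at 13
pos 64 'b': at 14
pos 65 'c': at 15  ** P4@[61:65],P5@[63:65]
pos 66 'b': at 4 ·f

All matches (sorted): [[1,3],[6,5],[7,3],[12,1],[17,4],[17,5],[23,4],[23,5],[33,4],[33,5],[36,3],[37,0],[37,2],[43,3],[45,0],[47,5],[48,3],[52,0],[54,0],[58,3],[60,3],[65,4],[65,5]]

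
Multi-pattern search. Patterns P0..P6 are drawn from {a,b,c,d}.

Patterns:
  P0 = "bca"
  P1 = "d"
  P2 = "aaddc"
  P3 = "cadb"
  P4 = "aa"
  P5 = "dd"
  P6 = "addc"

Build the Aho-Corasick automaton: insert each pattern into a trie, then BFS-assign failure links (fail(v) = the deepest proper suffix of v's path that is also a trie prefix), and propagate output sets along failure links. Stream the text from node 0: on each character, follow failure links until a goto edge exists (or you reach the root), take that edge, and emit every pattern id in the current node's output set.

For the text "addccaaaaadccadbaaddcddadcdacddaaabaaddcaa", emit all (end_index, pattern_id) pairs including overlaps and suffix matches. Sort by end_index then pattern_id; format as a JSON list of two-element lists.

Build automaton:
Trie (insert patterns):
  n0 'ε': a→5 b→1 c→10 d→4
  n1 'b': c→2
  n2 'bc': a→3
  n3 'bca': ·  ←P0
  n4 'd': d→14  ←P1
  n5 'a': a→6 d→15
  n6 'aa': d→7  ←P4
  n7 'aad': d→8
  n8 'aadd': c→9
  n9 'aaddc': ·  ←P2
  n10 'c': a→11
  n11 'ca': d→12
  n12 'cad': b→13
  n13 'cadb': ·  ←P3
  n14 'dd': ·  ←P5
  n15 'ad': d→16
  n16 'add': c→17
  n17 'addc': ·  ←P6

BFS fail/out derivation:
  n1('b'): parent n0 fail=0; on 'b' 0 → fail=0;  out ∅∪∅=∅
  n4('d'): parent n0 fail=0; on 'd' 0 → fail=0;  out {1}∪∅={1}
  n5('a'): parent n0 fail=0; on 'a' 0 → fail=0;  out ∅∪∅=∅
  n10('c'): parent n0 fail=0; on 'c' 0 → fail=0;  out ∅∪∅=∅
  n2('bc'): parent n1 fail=0; on 'c' 0 → fail=10;  out ∅∪∅=∅
  n6('aa'): parent n5 fail=0; on 'a' 0 → fail=5;  out {4}∪∅={4}
  n11('ca'): parent n10 fail=0; on 'a' 0 → fail=5;  out ∅∪∅=∅
  n14('dd'): parent n4 fail=0; on 'd' 0 → fail=4;  out {5}∪{1}={1,5}
  n15('ad'): parent n5 fail=0; on 'd' 0 → fail=4;  out ∅∪{1}={1}
  n3('bca'): parent n2 fail=10; on 'a' 10 → fail=11;  out {0}∪∅={0}
  n7('aad'): parent n6 fail=5; on 'd' 5 → fail=15;  out ∅∪{1}={1}
  n12('cad'): parent n11 fail=5; on 'd' 5 → fail=15;  out ∅∪{1}={1}
  n16('add'): parent n15 fail=4; on 'd' 4 → fail=14;  out ∅∪{1,5}={1,5}
  n8('aadd'): parent n7 fail=15; on 'd' 15 → fail=16;  out ∅∪{1,5}={1,5}
  n13('cadb'): parent n12 fail=15; on 'b' 15→4→0 → fail=1;  out {3}∪∅={3}
  n17('addc'): parent n16 fail=14; on 'c' 14→4→0 → fail=10;  out {6}∪∅={6}
  n9('aaddc'): parent n8 fail=16; on 'c' 16 → fail=17;  out {2}∪{6}={2,6}

Text stream:
[0] read 'a'  n0⇒n5
[1] read 'd'  n5⇒n15  ** P1@[1:1]
[2] read 'd'  n15⇒n16  ** P1@[2:2],P5@[1:2]
[3] read 'c'  n16⇒n17  ** P6@[0:3]
[4] read 'c'  n17⇒n10 (fail-walked)
[5] read 'a'  n10⇒n11
[6] read 'a'  n11⇒n6 (fail-walked)  ** P4@[5:6]
[7] read 'a'  n6⇒n6 (fail-walked)  ** P4@[6:7]
[8] read 'a'  n6⇒n6 (fail-walked)  ** P4@[7:8]
[9] read 'a'  n6⇒n6 (fail-walked)  ** P4@[8:9]
[10] read 'd'  n6⇒n7  ** P1@[10:10]
[11] read 'c'  n7⇒n10 (fail-walked)
[12] read 'c'  n10⇒n10 (fail-walked)
[13] read 'a'  n10⇒n11
[14] read 'd'  n11⇒n12  ** P1@[14:14]
[15] read 'b'  n12⇒n13  ** P3@[12:15]
[16] read 'a'  n13⇒n5 (fail-walked)
[17] read 'a'  n5⇒n6  ** P4@[16:17]
[18] read 'd'  n6⇒n7  ** P1@[18:18]
[19] read 'd'  n7⇒n8  ** P1@[19:19],P5@[18:19]
[20] read 'c'  n8⇒n9  ** P2@[16:20],P6@[17:20]
[21] read 'd'  n9⇒n4 (fail-walked)  ** P1@[21:21]
[22] read 'd'  n4⇒n14  ** P1@[22:22],P5@[21:22]
[23] read 'a'  n14⇒n5 (fail-walked)
[24] read 'd'  n5⇒n15  ** P1@[24:24]
[25] read 'c'  n15⇒n10 (fail-walked)
[26] read 'd'  n10⇒n4 (fail-walked)  ** P1@[26:26]
[27] read 'a'  n4⇒n5 (fail-walked)
[28] read 'c'  n5⇒n10 (fail-walked)
[29] read 'd'  n10⇒n4 (fail-walked)  ** P1@[29:29]
[30] read 'd'  n4⇒n14  ** P1@[30:30],P5@[29:30]
[31] read 'a'  n14⇒n5 (fail-walked)
[32] read 'a'  n5⇒n6  ** P4@[31:32]
[33] read 'a'  n6⇒n6 (fail-walked)  ** P4@[32:33]
[34] read 'b'  n6⇒n1 (fail-walked)
[35] read 'a'  n1⇒n5 (fail-walked)
[36] read 'a'  n5⇒n6  ** P4@[35:36]
[37] read 'd'  n6⇒n7  ** P1@[37:37]
[38] read 'd'  n7⇒n8  ** P1@[38:38],P5@[37:38]
[39] read 'c'  n8⇒n9  ** P2@[35:39],P6@[36:39]
[40] read 'a'  n9⇒n11 (fail-walked)
[41] read 'a'  n11⇒n6 (fail-walked)  ** P4@[40:41]

Matches: [[1,1],[2,1],[2,5],[3,6],[6,4],[7,4],[8,4],[9,4],[10,1],[14,1],[15,3],[17,4],[18,1],[19,1],[19,5],[20,2],[20,6],[21,1],[22,1],[22,5],[24,1],[26,1],[29,1],[30,1],[30,5],[32,4],[33,4],[36,4],[37,1],[38,1],[38,5],[39,2],[39,6],[41,4]]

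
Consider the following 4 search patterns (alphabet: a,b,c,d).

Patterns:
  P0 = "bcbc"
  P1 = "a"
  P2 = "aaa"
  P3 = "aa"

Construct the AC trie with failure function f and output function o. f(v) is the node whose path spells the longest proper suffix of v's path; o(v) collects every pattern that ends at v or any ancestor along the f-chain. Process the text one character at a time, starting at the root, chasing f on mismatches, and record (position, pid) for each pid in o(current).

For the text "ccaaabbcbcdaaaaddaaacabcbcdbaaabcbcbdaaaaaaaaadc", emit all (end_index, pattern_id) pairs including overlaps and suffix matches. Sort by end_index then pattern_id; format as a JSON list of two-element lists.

Construct AC machine:
Trie nodes:
  n0 'ε': a→5 b→1
  n1 'b': c→2
  n2 'bc': b→3
  n3 'bcb': c→4
  n4 'bcbc': ·  [P0 ends]
  n5 'a': a→6  [P1 ends]
  n6 'aa': a→7  [P3 ends]
  n7 'aaa': ·  [P2 ends]

Failure links (BFS by depth):
  fail(1) 'b': from fail(0)=0 chase 'b': 0 ⇒ 0;  out=∅∪out(0)=∅
  fail(5) 'a': from fail(0)=0 chase 'a': 0 ⇒ 0;  out={1}∪out(0)={1}
  fail(2) 'bc': from fail(1)=0 chase 'c': 0 ⇒ 0;  out=∅∪out(0)=∅
  fail(6) 'aa': from fail(5)=0 chase 'a': 0 ⇒ 5;  out={3}∪out(5)={1,3}
  fail(3) 'bcb': from fail(2)=0 chase 'b': 0 ⇒ 1;  out=∅∪out(1)=∅
  fail(7) 'aaa': from fail(6)=5 chase 'a': 5 ⇒ 6;  out={2}∪out(6)={1,2,3}
  fail(4) 'bcbc': from fail(3)=1 chase 'c': 1 ⇒ 2;  out={0}∪out(2)={0}

Scan:
pos 0 'c': at 0
pos 1 'c': at 0
pos 2 'a': at 5  → match P1@[2:2]
pos 3 'a': at 6  → match P1@[3:3],P3@[2:3]
pos 4 'a': at 7  → match P1@[4:4],P2@[2:4],P3@[3:4]
pos 5 'b': at 1 (fail-walked)
pos 6 'b': at 1 (fail-walked)
pos 7 'c': at 2
pos 8 'b': at 3
pos 9 'c': at 4  → match P0@[6:9]
pos 10 'd': at 0 (fail-walked)
pos 11 'a': at 5  → match P1@[11:11]
pos 12 'a': at 6  → match P1@[12:12],P3@[11:12]
pos 13 'a': at 7  → match P1@[13:13],P2@[11:13],P3@[12:13]
pos 14 'a': at 7 (fail-walked)  → match P1@[14:14],P2@[12:14],P3@[13:14]
pos 15 'd': at 0 (fail-walked)
pos 16 'd': at 0
pos 17 'a': at 5  → match P1@[17:17]
pos 18 'a': at 6  → match P1@[18:18],P3@[17:18]
pos 19 'a': at 7  → match P1@[19:19],P2@[17:19],P3@[18:19]
pos 20 'c': at 0 (fail-walked)
pos 21 'a': at 5  → match P1@[21:21]
pos 22 'b': at 1 (fail-walked)
pos 23 'c': at 2
pos 24 'b': at 3
pos 25 'c': at 4  → match P0@[22:25]
pos 26 'd': at 0 (fail-walked)
pos 27 'b': at 1
pos 28 'a': at 5 (fail-walked)  → match P1@[28:28]
pos 29 'a': at 6  → match P1@[29:29],P3@[28:29]
pos 30 'a': at 7  → match P1@[30:30],P2@[28:30],P3@[29:30]
pos 31 'b': at 1 (fail-walked)
pos 32 'c': at 2
pos 33 'b': at 3
pos 34 'c': at 4  → match P0@[31:34]
pos 35 'b': at 3 (fail-walked)
pos 36 'd': at 0 (fail-walked)
pos 37 'a': at 5  → match P1@[37:37]
pos 38 'a': at 6  → match P1@[38:38],P3@[37:38]
pos 39 'a': at 7  → match P1@[39:39],P2@[37:39],P3@[38:39]
pos 40 'a': at 7 (fail-walked)  → match P1@[40:40],P2@[38:40],P3@[39:40]
pos 41 'a': at 7 (fail-walked)  → match P1@[41:41],P2@[39:41],P3@[40:41]
pos 42 'a': at 7 (fail-walked)  → match P1@[42:42],P2@[40:42],P3@[41:42]
pos 43 'a': at 7 (fail-walked)  → match P1@[43:43],P2@[41:43],P3@[42:43]
pos 44 'a': at 7 (fail-walked)  → match P1@[44:44],P2@[42:44],P3@[43:44]
pos 45 'a': at 7 (fail-walked)  → match P1@[45:45],P2@[43:45],P3@[44:45]
pos 46 'd': at 0 (fail-walked)
pos 47 'c': at 0

All matches (sorted): [[2,1],[3,1],[3,3],[4,1],[4,2],[4,3],[9,0],[11,1],[12,1],[12,3],[13,1],[13,2],[13,3],[14,1],[14,2],[14,3],[17,1],[18,1],[18,3],[19,1],[19,2],[19,3],[21,1],[25,0],[28,1],[29,1],[29,3],[30,1],[30,2],[30,3],[34,0],[37,1],[38,1],[38,3],[39,1],[39,2],[39,3],[40,1],[40,2],[40,3],[41,1],[41,2],[41,3],[42,1],[42,2],[42,3],[43,1],[43,2],[43,3],[44,1],[44,2],[44,3],[45,1],[45,2],[45,3]]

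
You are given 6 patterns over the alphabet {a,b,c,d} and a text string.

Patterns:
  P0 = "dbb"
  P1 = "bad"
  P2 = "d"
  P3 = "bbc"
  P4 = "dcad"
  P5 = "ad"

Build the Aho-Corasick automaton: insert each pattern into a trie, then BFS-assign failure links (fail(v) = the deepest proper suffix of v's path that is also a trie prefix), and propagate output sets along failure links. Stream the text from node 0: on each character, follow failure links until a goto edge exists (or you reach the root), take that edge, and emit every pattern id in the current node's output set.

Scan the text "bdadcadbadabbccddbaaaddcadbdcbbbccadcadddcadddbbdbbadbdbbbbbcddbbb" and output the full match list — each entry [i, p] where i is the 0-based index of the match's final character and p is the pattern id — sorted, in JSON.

Construct AC machine:
Trie nodes:
  n0 'ε': a→12 b→4 d→1
  n1 'd': b→2 c→9  ←P2
  n2 'db': b→3
  n3 'dbb': ·  ←P0
  n4 'b': a→5 b→7
  n5 'ba': d→6
  n6 'bad': ·  ←P1
  n7 'bb': c→8
  n8 'bbc': ·  ←P3
  n9 'dc': a→10
  n10 'dca': d→11
  n11 'dcad': ·  ←P4
  n12 'a': d→13
  n13 'ad': ·  ←P5

BFS fail/out derivation:
  fail(1) 'd': from fail(0)=0 chase 'd': 0 ⇒ 0;  out={2}∪out(0)={2}
  fail(4) 'b': from fail(0)=0 chase 'b': 0 ⇒ 0;  out=∅∪out(0)=∅
  fail(12) 'a': from fail(0)=0 chase 'a': 0 ⇒ 0;  out=∅∪out(0)=∅
  fail(2) 'db': from fail(1)=0 chase 'b': 0 ⇒ 4;  out=∅∪out(4)=∅
  fail(5) 'ba': from fail(4)=0 chase 'a': 0 ⇒ 12;  out=∅∪out(12)=∅
  fail(7) 'bb': from fail(4)=0 chase 'b': 0 ⇒ 4;  out=∅∪out(4)=∅
  fail(9) 'dc': from fail(1)=0 chase 'c': 0 ⇒ 0;  out=∅∪out(0)=∅
  fail(13) 'ad': from fail(12)=0 chase 'd': 0 ⇒ 1;  out={5}∪out(1)={2,5}
  fail(3) 'dbb': from fail(2)=4 chase 'b': 4 ⇒ 7;  out={0}∪out(7)={0}
  fail(6) 'bad': from fail(5)=12 chase 'd': 12 ⇒ 13;  out={1}∪out(13)={1,2,5}
  fail(8) 'bbc': from fail(7)=4 chase 'c': 4→0 ⇒ 0;  out={3}∪out(0)={3}
  fail(10) 'dca': from fail(9)=0 chase 'a': 0 ⇒ 12;  out=∅∪out(12)=∅
  fail(11) 'dcad': from fail(10)=12 chase 'd': 12 ⇒ 13;  out={4}∪out(13)={2,4,5}

Text stream:
[0] read 'b'  n0⇒n4
[1] read 'd'  n4⇒n1 (via fail)  emit P2@[1:1]
[2] read 'a'  n1⇒n12 (via fail)
[3] read 'd'  n12⇒n13  emit P2@[3:3],P5@[2:3]
[4] read 'c'  n13⇒n9 (via fail)
[5] read 'a'  n9⇒n10
[6] read 'd'  n10⇒n11  emit P2@[6:6],P4@[3:6],P5@[5:6]
[7] read 'b'  n11⇒n2 (via fail)
[8] read 'a'  n2⇒n5 (via fail)
[9] read 'd'  n5⇒n6  emit P1@[7:9],P2@[9:9],P5@[8:9]
[10] read 'a'  n6⇒n12 (via fail)
[11] read 'b'  n12⇒n4 (via fail)
[12] read 'b'  n4⇒n7
[13] read 'c'  n7⇒n8  emit P3@[11:13]
[14] read 'c'  n8⇒n0 (via fail)
[15] read 'd'  n0⇒n1  emit P2@[15:15]
[16] read 'd'  n1⇒n1 (via fail)  emit P2@[16:16]
[17] read 'b'  n1⇒n2
[18] read 'a'  n2⇒n5 (via fail)
[19] read 'a'  n5⇒n12 (via fail)
[20] read 'a'  n12⇒n12 (via fail)
[21] read 'd'  n12⇒n13  emit P2@[21:21],P5@[20:21]
[22] read 'd'  n13⇒n1 (via fail)  emit P2@[22:22]
[23] read 'c'  n1⇒n9
[24] read 'a'  n9⇒n10
[25] read 'd'  n10⇒n11  emit P2@[25:25],P4@[22:25],P5@[24:25]
[26] read 'b'  n11⇒n2 (via fail)
[27] read 'd'  n2⇒n1 (via fail)  emit P2@[27:27]
[28] read 'c'  n1⇒n9
[29] read 'b'  n9⇒n4 (via fail)
[30] read 'b'  n4⇒n7
[31] read 'b'  n7⇒n7 (via fail)
[32] read 'c'  n7⇒n8  emit P3@[30:32]
[33] read 'c'  n8⇒n0 (via fail)
[34] read 'a'  n0⇒n12
[35] read 'd'  n12⇒n13  emit P2@[35:35],P5@[34:35]
[36] read 'c'  n13⇒n9 (via fail)
[37] read 'a'  n9⇒n10
[38] read 'd'  n10⇒n11  emit P2@[38:38],P4@[35:38],P5@[37:38]
[39] read 'd'  n11⇒n1 (via fail)  emit P2@[39:39]
[40] read 'd'  n1⇒n1 (via fail)  emit P2@[40:40]
[41] read 'c'  n1⇒n9
[42] read 'a'  n9⇒n10
[43] read 'd'  n10⇒n11  emit P2@[43:43],P4@[40:43],P5@[42:43]
[44] read 'd'  n11⇒n1 (via fail)  emit P2@[44:44]
[45] read 'd'  n1⇒n1 (via fail)  emit P2@[45:45]
[46] read 'b'  n1⇒n2
[47] read 'b'  n2⇒n3  emit P0@[45:47]
[48] read 'd'  n3⇒n1 (via fail)  emit P2@[48:48]
[49] read 'b'  n1⇒n2
[50] read 'b'  n2⇒n3  emit P0@[48:50]
[51] read 'a'  n3⇒n5 (via fail)
[52] read 'd'  n5⇒n6  emit P1@[50:52],P2@[52:52],P5@[51:52]
[53] read 'b'  n6⇒n2 (via fail)
[54] read 'd'  n2⇒n1 (via fail)  emit P2@[54:54]
[55] read 'b'  n1⇒n2
[56] read 'b'  n2⇒n3  emit P0@[54:56]
[57] read 'b'  n3⇒n7 (via fail)
[58] read 'b'  n7⇒n7 (via fail)
[59] read 'b'  n7⇒n7 (via fail)
[60] read 'c'  n7⇒n8  emit P3@[58:60]
[61] read 'd'  n8⇒n1 (via fail)  emit P2@[61:61]
[62] read 'd'  n1⇒n1 (via fail)  emit P2@[62:62]
[63] read 'b'  n1⇒n2
[64] read 'b'  n2⇒n3  emit P0@[62:64]
[65] read 'b'  n3⇒n7 (via fail)

Result: [[1,2],[3,2],[3,5],[6,2],[6,4],[6,5],[9,1],[9,2],[9,5],[13,3],[15,2],[16,2],[21,2],[21,5],[22,2],[25,2],[25,4],[25,5],[27,2],[32,3],[35,2],[35,5],[38,2],[38,4],[38,5],[39,2],[40,2],[43,2],[43,4],[43,5],[44,2],[45,2],[47,0],[48,2],[50,0],[52,1],[52,2],[52,5],[54,2],[56,0],[60,3],[61,2],[62,2],[64,0]]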